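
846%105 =6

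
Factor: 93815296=2^9 * 97^1 * 1889^1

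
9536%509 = 374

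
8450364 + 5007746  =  13458110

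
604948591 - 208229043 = 396719548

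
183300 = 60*3055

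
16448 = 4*4112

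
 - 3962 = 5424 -9386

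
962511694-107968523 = 854543171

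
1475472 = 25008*59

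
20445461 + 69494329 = 89939790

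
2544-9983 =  - 7439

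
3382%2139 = 1243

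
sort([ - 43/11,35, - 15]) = [ - 15, -43/11,35 ] 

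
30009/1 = 30009 = 30009.00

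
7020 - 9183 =- 2163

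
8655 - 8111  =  544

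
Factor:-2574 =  - 2^1*3^2 * 11^1*13^1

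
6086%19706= 6086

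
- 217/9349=-1+ 9132/9349 = -0.02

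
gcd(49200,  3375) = 75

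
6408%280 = 248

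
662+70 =732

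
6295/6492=6295/6492 = 0.97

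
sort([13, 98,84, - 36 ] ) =[ - 36,13, 84,98]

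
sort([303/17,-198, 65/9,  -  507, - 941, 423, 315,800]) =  [- 941,  -  507,  -  198,65/9, 303/17,315,  423,800]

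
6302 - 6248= 54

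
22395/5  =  4479 = 4479.00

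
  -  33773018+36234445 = 2461427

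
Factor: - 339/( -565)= 3/5 = 3^1*5^ (-1 ) 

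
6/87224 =3/43612 = 0.00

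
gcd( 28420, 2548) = 196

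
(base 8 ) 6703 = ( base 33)37p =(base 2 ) 110111000011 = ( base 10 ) 3523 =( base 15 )109d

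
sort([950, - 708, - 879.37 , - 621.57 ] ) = [ - 879.37, - 708, - 621.57,950] 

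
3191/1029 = 3191/1029 = 3.10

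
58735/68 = 863  +  3/4 = 863.75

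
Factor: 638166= 2^1*3^1*31^1*47^1*73^1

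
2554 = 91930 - 89376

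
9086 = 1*9086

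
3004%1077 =850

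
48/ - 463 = - 1  +  415/463 = - 0.10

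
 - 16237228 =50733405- 66970633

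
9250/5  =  1850 = 1850.00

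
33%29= 4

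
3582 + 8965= 12547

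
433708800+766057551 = 1199766351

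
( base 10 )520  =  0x208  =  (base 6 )2224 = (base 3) 201021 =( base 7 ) 1342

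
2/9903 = 2/9903 = 0.00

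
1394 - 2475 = - 1081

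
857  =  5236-4379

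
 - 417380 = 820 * (- 509)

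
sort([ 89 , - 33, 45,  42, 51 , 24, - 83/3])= [ - 33 , - 83/3 , 24 , 42, 45,51 , 89 ] 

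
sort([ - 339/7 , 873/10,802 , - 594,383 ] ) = [  -  594, - 339/7 , 873/10,383, 802]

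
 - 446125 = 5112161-5558286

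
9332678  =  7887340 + 1445338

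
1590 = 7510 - 5920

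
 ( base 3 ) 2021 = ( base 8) 75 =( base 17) 3a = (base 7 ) 115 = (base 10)61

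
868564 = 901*964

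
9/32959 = 9/32959 = 0.00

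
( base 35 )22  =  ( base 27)2i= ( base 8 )110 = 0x48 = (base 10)72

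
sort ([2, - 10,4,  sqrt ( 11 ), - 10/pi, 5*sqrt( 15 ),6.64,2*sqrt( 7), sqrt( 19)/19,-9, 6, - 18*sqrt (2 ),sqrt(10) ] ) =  [ - 18 * sqrt( 2 ),- 10, - 9, - 10/pi,sqrt(19)/19,  2, sqrt( 10),sqrt( 11),4,2 * sqrt(7 ),6 , 6.64,5 * sqrt(15)]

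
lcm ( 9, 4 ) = 36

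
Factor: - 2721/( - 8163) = 1/3 = 3^( - 1)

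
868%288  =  4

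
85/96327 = 85/96327  =  0.00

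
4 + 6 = 10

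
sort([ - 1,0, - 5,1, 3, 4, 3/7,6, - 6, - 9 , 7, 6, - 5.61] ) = [ - 9, - 6,-5.61 , - 5, - 1, 0, 3/7,1,  3  ,  4, 6  ,  6,7 ]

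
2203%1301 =902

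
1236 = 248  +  988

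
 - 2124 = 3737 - 5861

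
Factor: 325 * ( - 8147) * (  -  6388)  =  2^2*5^2 * 13^1*1597^1*8147^1 = 16913986700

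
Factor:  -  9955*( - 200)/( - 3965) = -398200/793 = -2^3*5^2*11^1*13^( - 1) * 61^ ( - 1)*181^1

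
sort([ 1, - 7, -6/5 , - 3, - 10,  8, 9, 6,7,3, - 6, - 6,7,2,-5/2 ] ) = [-10, - 7, - 6, - 6, - 3,-5/2,-6/5, 1,2,3, 6,7,7, 8,9]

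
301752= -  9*( - 33528)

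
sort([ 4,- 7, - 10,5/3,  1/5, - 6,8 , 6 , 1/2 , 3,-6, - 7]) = [ - 10 , - 7, - 7, - 6 , - 6,1/5, 1/2,5/3, 3 , 4, 6 , 8]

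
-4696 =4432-9128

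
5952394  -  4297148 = 1655246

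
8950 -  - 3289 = 12239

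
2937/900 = 979/300 = 3.26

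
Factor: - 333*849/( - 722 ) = 2^( - 1)*3^3*19^( - 2)*37^1*283^1=282717/722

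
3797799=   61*62259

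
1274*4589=5846386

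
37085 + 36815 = 73900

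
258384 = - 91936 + 350320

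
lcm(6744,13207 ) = 316968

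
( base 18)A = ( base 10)10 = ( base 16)a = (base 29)a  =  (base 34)A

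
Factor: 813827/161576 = 2^( - 3) * 7^1* 29^1 * 211^1*1063^( - 1) = 42833/8504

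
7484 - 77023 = -69539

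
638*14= 8932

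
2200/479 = 4+ 284/479 = 4.59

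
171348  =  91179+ 80169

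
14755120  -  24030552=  - 9275432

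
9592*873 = 8373816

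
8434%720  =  514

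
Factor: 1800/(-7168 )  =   - 225/896 = -2^( - 7) * 3^2*5^2*7^( - 1 ) 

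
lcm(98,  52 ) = 2548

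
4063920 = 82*49560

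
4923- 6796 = - 1873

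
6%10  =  6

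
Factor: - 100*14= - 2^3*5^2*7^1 = - 1400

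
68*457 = 31076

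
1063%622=441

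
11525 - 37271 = - 25746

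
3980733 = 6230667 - 2249934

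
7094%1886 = 1436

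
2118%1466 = 652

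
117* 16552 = 1936584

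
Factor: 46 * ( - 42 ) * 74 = -142968 = -  2^3*3^1*7^1*23^1*37^1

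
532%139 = 115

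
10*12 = 120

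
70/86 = 35/43 = 0.81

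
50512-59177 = - 8665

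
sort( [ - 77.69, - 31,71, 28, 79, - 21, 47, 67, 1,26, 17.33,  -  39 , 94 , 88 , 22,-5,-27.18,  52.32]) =[ - 77.69,-39,-31, - 27.18, - 21, - 5, 1,17.33, 22, 26,28 , 47, 52.32, 67 , 71,79, 88,94] 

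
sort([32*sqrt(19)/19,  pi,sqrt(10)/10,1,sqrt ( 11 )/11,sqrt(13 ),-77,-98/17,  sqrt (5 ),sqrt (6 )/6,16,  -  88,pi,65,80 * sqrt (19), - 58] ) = [ - 88, - 77,-58,-98/17,sqrt(11 )/11, sqrt( 10)/10,sqrt(6) /6,  1 , sqrt(5),  pi,pi, sqrt( 13),32*sqrt(19 ) /19,16, 65,80*sqrt( 19)] 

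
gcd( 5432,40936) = 56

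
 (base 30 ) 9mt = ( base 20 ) 11J9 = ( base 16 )2255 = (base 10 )8789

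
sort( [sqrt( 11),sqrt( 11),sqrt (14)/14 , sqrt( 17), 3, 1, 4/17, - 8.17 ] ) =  [ - 8.17, 4/17,sqrt(14 ) /14,1,  3, sqrt( 11 ),sqrt( 11),  sqrt( 17) ]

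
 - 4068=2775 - 6843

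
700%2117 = 700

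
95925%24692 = 21849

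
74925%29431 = 16063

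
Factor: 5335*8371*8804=393180345140 = 2^2*5^1 *11^2*31^1 * 71^1*97^1*761^1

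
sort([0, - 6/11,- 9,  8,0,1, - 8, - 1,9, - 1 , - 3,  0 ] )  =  [  -  9, - 8, - 3,-1,-1, - 6/11,0,0,0,1, 8,9]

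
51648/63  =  819+17/21  =  819.81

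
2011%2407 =2011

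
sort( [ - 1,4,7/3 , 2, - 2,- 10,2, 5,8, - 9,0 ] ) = [ - 10, - 9, - 2, - 1, 0,2,2,7/3,4,  5,  8]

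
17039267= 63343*269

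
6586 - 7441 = -855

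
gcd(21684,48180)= 12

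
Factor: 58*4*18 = 2^4*3^2*29^1  =  4176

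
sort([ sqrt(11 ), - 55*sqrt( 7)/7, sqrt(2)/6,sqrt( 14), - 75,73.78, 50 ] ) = [ - 75 ,-55* sqrt(7) /7,sqrt( 2)/6,sqrt(11),sqrt(14 ), 50, 73.78]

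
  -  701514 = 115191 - 816705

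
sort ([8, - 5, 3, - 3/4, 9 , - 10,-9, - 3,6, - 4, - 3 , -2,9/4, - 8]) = [ - 10, - 9, - 8, - 5, - 4, - 3, -3,  -  2, - 3/4, 9/4, 3, 6, 8 , 9 ]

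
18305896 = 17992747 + 313149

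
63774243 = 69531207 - 5756964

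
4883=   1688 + 3195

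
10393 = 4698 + 5695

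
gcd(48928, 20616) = 8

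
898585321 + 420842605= 1319427926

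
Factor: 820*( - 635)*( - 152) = 79146400 = 2^5*5^2*19^1*41^1*127^1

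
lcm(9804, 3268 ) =9804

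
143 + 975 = 1118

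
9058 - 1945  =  7113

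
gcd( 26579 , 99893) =1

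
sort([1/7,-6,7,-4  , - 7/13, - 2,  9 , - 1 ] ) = [ - 6, - 4,- 2,  -  1, - 7/13, 1/7, 7, 9]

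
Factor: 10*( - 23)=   -  2^1*5^1 * 23^1 = - 230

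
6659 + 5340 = 11999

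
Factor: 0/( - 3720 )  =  0 = 0^1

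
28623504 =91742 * 312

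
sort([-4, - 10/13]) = [ - 4, - 10/13] 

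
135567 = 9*15063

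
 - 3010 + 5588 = 2578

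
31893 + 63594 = 95487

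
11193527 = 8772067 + 2421460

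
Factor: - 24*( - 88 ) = 2^6*3^1*11^1 = 2112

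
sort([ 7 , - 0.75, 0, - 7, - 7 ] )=[ - 7, - 7 , - 0.75, 0,7 ] 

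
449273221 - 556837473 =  - 107564252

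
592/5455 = 592/5455 = 0.11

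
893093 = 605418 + 287675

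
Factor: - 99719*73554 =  -7334731326 = - 2^1*3^1*13^1*23^1*41^1*99719^1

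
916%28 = 20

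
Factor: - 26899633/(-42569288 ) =2^( - 3 ) * 101^1 * 266333^1* 5321161^( - 1)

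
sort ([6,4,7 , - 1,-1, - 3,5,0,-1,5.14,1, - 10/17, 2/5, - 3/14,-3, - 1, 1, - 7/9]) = [ - 3, - 3, -1, - 1, - 1, - 1, - 7/9, - 10/17, - 3/14,0,2/5,1,1, 4,5,5.14, 6 , 7]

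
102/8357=102/8357= 0.01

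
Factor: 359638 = 2^1*179819^1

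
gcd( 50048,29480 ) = 8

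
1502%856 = 646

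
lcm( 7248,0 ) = 0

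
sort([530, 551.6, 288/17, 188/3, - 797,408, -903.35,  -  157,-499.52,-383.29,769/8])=[-903.35,-797, - 499.52, - 383.29, -157, 288/17,188/3,  769/8, 408,  530, 551.6 ]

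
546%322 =224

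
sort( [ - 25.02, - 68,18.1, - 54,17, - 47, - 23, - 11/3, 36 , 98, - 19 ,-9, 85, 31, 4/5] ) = [ - 68,-54,-47,- 25.02, - 23 , - 19, - 9, - 11/3,4/5,17,18.1, 31,36,85, 98]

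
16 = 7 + 9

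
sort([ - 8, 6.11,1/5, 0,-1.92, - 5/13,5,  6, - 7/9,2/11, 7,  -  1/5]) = [ - 8, - 1.92,-7/9, - 5/13 ,-1/5,0,2/11, 1/5, 5,6, 6.11,7]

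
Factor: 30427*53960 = 2^3 * 5^1*19^1*71^1*30427^1 = 1641840920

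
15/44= 15/44 = 0.34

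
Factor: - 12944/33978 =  - 2^3*3^(- 1 )*7^( - 1) =- 8/21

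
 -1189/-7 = 169+6/7= 169.86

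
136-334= - 198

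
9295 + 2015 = 11310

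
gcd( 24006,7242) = 6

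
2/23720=1/11860 = 0.00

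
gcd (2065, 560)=35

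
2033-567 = 1466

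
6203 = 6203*1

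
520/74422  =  260/37211 = 0.01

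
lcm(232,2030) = 8120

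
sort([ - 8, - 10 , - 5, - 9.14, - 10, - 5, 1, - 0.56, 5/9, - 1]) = [-10,- 10, - 9.14 ,  -  8, - 5, - 5 , - 1,  -  0.56,5/9, 1]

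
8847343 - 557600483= - 548753140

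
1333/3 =1333/3 =444.33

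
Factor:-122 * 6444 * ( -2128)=2^7*3^2 *7^1 *19^1*61^1*179^1=1672965504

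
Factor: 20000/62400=2^( - 1)*3^( -1 ) * 5^2*13^( - 1) = 25/78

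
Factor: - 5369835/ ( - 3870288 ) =1789945/1290096 = 2^(-4) * 3^ ( - 2) * 5^1 * 17^( - 2) *31^ ( - 1)*357989^1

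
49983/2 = 49983/2 =24991.50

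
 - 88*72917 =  - 6416696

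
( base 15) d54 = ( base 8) 5674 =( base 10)3004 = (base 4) 232330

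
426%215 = 211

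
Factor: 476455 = 5^1 * 7^1*13613^1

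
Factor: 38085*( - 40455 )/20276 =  - 1540728675/20276 = - 2^( - 2 ) *3^3 * 5^2* 29^1*31^1 * 37^ ( - 1)*137^(-1)*2539^1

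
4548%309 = 222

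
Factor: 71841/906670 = 2^( - 1)*3^1 *5^( - 1) * 7^1 * 11^1*71^( - 1)*311^1 * 1277^( - 1)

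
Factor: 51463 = 53^1 *971^1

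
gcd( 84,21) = 21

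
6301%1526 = 197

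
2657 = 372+2285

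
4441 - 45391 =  - 40950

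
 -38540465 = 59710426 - 98250891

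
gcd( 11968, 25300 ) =44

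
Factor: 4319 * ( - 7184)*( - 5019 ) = 2^4*3^1*7^2*239^1*449^1 * 617^1 = 155728006224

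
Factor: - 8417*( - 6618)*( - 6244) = - 347813940264= - 2^3*3^1*7^1*19^1*223^1*443^1*1103^1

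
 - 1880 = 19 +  - 1899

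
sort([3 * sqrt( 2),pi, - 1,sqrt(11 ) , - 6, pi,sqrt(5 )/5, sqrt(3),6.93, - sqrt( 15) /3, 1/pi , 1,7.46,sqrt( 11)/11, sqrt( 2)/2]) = [ - 6 ,  -  sqrt(15) /3, - 1, sqrt( 11)/11, 1/pi,sqrt ( 5)/5, sqrt(2 )/2,1,sqrt (3), pi,pi, sqrt (11),3*sqrt( 2 ),6.93,7.46]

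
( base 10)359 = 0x167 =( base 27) D8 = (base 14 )1b9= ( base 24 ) en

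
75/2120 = 15/424=0.04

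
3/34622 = 3/34622= 0.00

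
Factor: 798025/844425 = 3^( - 5)* 137^1*139^( - 1)*233^1  =  31921/33777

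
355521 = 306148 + 49373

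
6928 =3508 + 3420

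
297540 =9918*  30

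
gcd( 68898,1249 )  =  1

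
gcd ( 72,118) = 2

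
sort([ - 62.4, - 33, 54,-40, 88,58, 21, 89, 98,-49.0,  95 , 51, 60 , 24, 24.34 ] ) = [ - 62.4, - 49.0, - 40, - 33 , 21, 24, 24.34,51 , 54,58,60,88 , 89,95, 98 ] 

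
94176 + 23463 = 117639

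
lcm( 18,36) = 36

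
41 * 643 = 26363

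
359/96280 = 359/96280 = 0.00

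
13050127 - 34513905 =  - 21463778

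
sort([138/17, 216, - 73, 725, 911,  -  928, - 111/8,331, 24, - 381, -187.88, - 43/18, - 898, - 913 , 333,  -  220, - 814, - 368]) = [-928, - 913, - 898, - 814, - 381, -368,  -  220, - 187.88, - 73, - 111/8, - 43/18,138/17,24 , 216, 331, 333 , 725,911 ] 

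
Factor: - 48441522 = - 2^1*3^1 *8073587^1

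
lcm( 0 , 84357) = 0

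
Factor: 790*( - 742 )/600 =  - 29309/30 = -  2^ ( - 1)*3^( - 1)*5^( - 1 )*7^1*53^1*79^1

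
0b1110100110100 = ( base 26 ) b1e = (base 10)7476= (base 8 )16464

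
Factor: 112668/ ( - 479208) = - 2^ ( - 1 ) *229^1*487^ ( - 1 ) = - 229/974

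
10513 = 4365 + 6148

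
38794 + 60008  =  98802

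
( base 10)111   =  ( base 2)1101111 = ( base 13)87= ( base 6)303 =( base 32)3F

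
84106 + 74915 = 159021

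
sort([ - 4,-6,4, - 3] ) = [  -  6, - 4, - 3,4]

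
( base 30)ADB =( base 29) B55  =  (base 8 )22271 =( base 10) 9401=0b10010010111001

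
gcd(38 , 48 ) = 2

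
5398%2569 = 260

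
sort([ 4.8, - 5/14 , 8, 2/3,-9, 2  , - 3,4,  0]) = [ - 9 , - 3,  -  5/14, 0, 2/3,  2, 4  ,  4.8, 8] 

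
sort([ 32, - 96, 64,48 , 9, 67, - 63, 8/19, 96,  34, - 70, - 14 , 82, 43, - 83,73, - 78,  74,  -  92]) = [ - 96,- 92, - 83,  -  78, - 70, - 63, -14  ,  8/19 , 9, 32, 34 , 43, 48,  64,67,73 , 74,82 , 96 ]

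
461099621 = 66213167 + 394886454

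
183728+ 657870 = 841598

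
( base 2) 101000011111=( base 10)2591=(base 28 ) 38F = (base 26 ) 3lh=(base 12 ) 15bb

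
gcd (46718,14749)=7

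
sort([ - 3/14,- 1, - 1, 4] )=[-1, - 1 , - 3/14, 4] 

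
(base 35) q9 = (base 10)919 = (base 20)25j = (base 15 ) 414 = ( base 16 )397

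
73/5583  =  73/5583 = 0.01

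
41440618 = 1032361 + 40408257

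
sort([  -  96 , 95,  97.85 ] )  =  [ - 96, 95,97.85]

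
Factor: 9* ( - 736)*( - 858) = 2^6*3^3  *  11^1 * 13^1*23^1 = 5683392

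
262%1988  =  262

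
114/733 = 114/733 = 0.16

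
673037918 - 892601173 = - 219563255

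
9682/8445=9682/8445 = 1.15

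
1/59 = 1/59 = 0.02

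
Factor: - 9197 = - 17^1* 541^1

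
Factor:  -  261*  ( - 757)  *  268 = 2^2 * 3^2*29^1 * 67^1*757^1 = 52950636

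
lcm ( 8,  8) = 8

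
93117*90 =8380530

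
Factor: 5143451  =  5143451^1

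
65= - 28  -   - 93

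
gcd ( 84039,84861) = 3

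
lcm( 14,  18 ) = 126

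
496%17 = 3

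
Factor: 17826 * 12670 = 2^2*3^1*5^1*7^1*181^1*2971^1 = 225855420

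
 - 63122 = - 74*853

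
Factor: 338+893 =1231^1 =1231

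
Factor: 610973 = 11^1 * 67^1*829^1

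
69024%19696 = 9936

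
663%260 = 143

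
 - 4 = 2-6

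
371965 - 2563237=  - 2191272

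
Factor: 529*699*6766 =2501870586= 2^1*3^1*17^1*23^2*199^1*233^1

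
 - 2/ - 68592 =1/34296 = 0.00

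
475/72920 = 95/14584 = 0.01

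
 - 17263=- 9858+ - 7405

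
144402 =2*72201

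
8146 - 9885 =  - 1739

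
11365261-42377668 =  - 31012407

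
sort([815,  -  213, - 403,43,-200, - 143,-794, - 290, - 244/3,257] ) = [-794, - 403, - 290, - 213, - 200, -143,-244/3,43,  257, 815] 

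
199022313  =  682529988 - 483507675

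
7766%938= 262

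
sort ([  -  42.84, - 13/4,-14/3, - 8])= [-42.84,-8,-14/3,-13/4 ]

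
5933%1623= 1064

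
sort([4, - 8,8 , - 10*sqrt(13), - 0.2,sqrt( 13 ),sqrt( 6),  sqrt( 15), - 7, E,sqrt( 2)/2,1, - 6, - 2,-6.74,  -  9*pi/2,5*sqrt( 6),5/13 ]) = [ - 10* sqrt( 13 ), - 9*pi/2,-8, - 7,  -  6.74,-6,-2, - 0.2, 5/13,sqrt(2)/2,1, sqrt( 6 ), E, sqrt( 13 ),sqrt( 15),4 , 8,5 * sqrt( 6)] 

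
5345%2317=711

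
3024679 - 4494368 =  - 1469689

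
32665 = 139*235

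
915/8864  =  915/8864=0.10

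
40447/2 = 40447/2= 20223.50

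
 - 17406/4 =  - 8703/2 = - 4351.50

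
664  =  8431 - 7767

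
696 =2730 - 2034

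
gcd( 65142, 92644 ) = 2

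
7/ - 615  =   - 7/615 =- 0.01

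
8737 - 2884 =5853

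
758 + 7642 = 8400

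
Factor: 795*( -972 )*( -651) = 2^2  *3^7*5^1  *7^1 * 31^1*53^1 = 503053740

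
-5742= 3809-9551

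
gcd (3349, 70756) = 1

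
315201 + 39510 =354711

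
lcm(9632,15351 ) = 491232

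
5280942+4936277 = 10217219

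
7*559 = 3913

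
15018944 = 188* 79888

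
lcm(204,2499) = 9996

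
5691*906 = 5156046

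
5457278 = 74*73747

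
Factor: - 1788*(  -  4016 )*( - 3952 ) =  - 2^10* 3^1 * 13^1*19^1*149^1*251^1 =- 28377762816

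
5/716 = 5/716  =  0.01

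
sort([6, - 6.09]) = [-6.09 , 6]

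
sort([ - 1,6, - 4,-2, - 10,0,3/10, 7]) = [-10,  -  4, - 2,  -  1, 0,3/10,6,7 ] 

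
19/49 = 19/49 = 0.39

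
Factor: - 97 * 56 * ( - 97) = 2^3 * 7^1*97^2 =526904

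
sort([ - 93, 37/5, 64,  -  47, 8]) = [ - 93, - 47, 37/5,  8,64 ] 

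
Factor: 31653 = 3^2*3517^1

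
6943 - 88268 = - 81325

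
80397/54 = 8933/6 = 1488.83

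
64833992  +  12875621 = 77709613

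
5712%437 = 31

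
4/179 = 4/179 = 0.02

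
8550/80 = 855/8 = 106.88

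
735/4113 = 245/1371 = 0.18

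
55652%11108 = 112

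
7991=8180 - 189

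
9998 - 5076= 4922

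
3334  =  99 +3235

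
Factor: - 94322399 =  - 67^1*317^1  *  4441^1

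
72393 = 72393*1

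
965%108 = 101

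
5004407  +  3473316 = 8477723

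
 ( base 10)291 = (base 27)al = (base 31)9C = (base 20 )eb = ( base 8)443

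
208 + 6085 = 6293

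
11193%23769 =11193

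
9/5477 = 9/5477 = 0.00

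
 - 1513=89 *(  -  17)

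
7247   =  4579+2668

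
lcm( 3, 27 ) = 27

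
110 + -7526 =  - 7416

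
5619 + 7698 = 13317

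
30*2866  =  85980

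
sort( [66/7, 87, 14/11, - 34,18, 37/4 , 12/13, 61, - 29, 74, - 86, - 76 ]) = [ - 86, - 76, - 34, - 29, 12/13, 14/11, 37/4,66/7,18, 61, 74, 87]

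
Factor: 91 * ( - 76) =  - 6916  =  - 2^2  *  7^1*13^1*19^1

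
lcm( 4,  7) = 28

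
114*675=76950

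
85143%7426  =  3457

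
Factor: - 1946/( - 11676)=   1/6 = 2^( - 1 )*3^(-1 )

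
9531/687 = 13 + 200/229 =13.87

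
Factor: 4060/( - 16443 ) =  - 2^2*3^( - 4) * 5^1= -20/81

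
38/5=7+3/5 = 7.60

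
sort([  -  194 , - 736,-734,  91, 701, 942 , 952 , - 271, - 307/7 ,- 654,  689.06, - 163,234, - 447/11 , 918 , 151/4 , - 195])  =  [ - 736, - 734 ,-654, - 271,-195,-194, - 163 ,  -  307/7, - 447/11, 151/4, 91,234,689.06,701 , 918 , 942,  952 ] 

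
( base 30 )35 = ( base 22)47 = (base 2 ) 1011111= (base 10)95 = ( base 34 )2R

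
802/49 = 16 + 18/49 = 16.37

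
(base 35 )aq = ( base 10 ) 376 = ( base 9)457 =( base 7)1045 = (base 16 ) 178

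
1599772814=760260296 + 839512518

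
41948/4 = 10487 = 10487.00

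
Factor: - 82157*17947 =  - 1474471679 = - 29^1*131^1*137^1*2833^1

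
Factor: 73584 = 2^4*3^2*7^1*73^1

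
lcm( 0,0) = 0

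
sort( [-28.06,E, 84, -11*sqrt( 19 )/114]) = [-28.06,-11*sqrt( 19)/114, E , 84 ]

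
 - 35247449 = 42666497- 77913946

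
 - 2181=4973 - 7154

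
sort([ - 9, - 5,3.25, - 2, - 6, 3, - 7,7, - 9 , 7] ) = [-9,  -  9,-7,  -  6, - 5, - 2, 3, 3.25, 7, 7 ] 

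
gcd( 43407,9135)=63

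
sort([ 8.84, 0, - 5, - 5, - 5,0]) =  [ -5,- 5,-5,0, 0 , 8.84 ] 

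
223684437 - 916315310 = - 692630873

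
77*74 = 5698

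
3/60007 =3/60007  =  0.00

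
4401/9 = 489 = 489.00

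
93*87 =8091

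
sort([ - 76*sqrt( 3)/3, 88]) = [ - 76*sqrt(3) /3,88]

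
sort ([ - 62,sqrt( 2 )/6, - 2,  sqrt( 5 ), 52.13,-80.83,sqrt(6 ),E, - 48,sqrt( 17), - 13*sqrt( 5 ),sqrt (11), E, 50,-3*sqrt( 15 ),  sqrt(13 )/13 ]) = [  -  80.83,  -  62, - 48, - 13*sqrt( 5), - 3* sqrt (15),-2,sqrt( 2)/6,  sqrt( 13 )/13, sqrt (5 ),sqrt (6 ),  E,E, sqrt( 11 ),sqrt (17),50, 52.13]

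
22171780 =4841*4580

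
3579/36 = 1193/12=99.42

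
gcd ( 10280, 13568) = 8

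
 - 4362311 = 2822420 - 7184731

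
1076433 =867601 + 208832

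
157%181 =157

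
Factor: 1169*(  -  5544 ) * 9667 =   -  62651208312  =  - 2^3 *3^2*7^3  *11^1*167^1*1381^1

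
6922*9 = 62298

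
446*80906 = 36084076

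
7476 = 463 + 7013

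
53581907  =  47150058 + 6431849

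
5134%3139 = 1995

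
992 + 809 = 1801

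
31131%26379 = 4752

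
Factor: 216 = 2^3 * 3^3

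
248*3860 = 957280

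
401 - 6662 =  - 6261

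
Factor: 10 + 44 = 54 = 2^1*3^3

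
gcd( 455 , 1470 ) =35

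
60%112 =60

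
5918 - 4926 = 992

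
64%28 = 8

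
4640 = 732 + 3908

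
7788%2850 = 2088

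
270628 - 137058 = 133570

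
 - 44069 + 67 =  - 44002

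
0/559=0 = 0.00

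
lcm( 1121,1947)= 36993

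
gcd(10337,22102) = 1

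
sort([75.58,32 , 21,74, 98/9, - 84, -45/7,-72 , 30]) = [ - 84, - 72,- 45/7,98/9,21, 30 , 32, 74, 75.58] 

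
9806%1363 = 265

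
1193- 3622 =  - 2429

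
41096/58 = 708  +  16/29 = 708.55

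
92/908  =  23/227 = 0.10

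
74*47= 3478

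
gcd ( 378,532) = 14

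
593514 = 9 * 65946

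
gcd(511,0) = 511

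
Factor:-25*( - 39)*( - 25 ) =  -24375 = - 3^1*5^4*13^1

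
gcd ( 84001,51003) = 1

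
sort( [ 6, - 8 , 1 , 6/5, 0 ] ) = [ - 8 , 0 , 1, 6/5 , 6 ]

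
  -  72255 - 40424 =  - 112679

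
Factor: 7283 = 7283^1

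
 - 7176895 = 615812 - 7792707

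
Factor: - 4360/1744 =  - 5/2=- 2^( - 1)*5^1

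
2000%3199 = 2000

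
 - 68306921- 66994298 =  - 135301219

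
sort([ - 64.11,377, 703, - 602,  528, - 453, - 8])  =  [ - 602, - 453, - 64.11, - 8, 377,  528,703]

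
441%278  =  163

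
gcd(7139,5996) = 1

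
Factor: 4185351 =3^4*163^1*317^1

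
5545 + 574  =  6119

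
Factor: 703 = 19^1*37^1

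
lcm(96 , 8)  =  96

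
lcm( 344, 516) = 1032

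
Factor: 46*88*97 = 392656 = 2^4*11^1*23^1*97^1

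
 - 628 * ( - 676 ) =424528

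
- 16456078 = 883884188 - 900340266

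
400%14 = 8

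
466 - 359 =107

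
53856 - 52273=1583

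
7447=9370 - 1923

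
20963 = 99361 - 78398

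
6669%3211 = 247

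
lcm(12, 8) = 24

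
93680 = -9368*( - 10) 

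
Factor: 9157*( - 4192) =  - 38386144 = -  2^5*131^1 * 9157^1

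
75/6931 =75/6931 = 0.01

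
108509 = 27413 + 81096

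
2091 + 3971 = 6062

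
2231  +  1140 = 3371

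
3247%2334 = 913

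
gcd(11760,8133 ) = 3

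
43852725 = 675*64967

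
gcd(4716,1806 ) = 6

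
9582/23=416 + 14/23 = 416.61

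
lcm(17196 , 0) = 0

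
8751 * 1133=9914883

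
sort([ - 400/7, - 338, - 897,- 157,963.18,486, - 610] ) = [ - 897, - 610, - 338, - 157, - 400/7, 486,963.18 ] 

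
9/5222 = 9/5222 = 0.00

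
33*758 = 25014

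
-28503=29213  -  57716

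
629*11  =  6919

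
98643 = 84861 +13782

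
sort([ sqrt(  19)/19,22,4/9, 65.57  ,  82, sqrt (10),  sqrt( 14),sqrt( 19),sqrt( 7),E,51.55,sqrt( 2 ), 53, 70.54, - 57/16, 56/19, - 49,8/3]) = [ - 49, - 57/16,sqrt( 19) /19, 4/9 , sqrt( 2 ), sqrt( 7 ),8/3, E,56/19,sqrt ( 10 ),sqrt( 14 ),sqrt(19 ), 22,  51.55 , 53, 65.57,70.54, 82]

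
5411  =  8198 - 2787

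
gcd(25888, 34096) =16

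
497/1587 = 497/1587 = 0.31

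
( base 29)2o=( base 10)82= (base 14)5c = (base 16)52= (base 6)214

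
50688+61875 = 112563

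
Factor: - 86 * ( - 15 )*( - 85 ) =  - 2^1*3^1*5^2*17^1*43^1=-109650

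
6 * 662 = 3972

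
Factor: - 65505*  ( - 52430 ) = 2^1* 3^1*5^2 * 7^2*11^1*107^1 * 397^1 = 3434427150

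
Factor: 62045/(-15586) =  - 2^(- 1)*5^1*7793^(- 1)*12409^1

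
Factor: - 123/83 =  - 3^1 *41^1*83^( - 1)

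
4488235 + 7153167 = 11641402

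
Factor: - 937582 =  - 2^1*571^1*821^1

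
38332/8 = 4791 + 1/2 = 4791.50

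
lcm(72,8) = 72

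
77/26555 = 77/26555 = 0.00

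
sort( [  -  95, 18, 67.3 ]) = [ -95, 18, 67.3]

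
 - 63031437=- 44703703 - 18327734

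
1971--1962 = 3933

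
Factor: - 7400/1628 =- 2^1 * 5^2*11^( - 1 )= - 50/11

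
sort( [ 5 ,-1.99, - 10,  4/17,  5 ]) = [-10, - 1.99,4/17,  5, 5 ] 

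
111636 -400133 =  - 288497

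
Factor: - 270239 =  - 270239^1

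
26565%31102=26565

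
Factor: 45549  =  3^3*7^1*241^1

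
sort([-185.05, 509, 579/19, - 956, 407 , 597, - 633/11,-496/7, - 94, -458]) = [-956, - 458 , - 185.05, - 94 , - 496/7 , - 633/11,579/19, 407, 509, 597 ]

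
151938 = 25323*6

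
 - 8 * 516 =-4128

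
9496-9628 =-132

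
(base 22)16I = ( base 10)634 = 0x27A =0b1001111010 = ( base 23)14d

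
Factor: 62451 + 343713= 406164 =2^2*3^1*11^1 * 17^1*181^1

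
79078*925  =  73147150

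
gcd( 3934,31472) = 3934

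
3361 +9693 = 13054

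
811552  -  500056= 311496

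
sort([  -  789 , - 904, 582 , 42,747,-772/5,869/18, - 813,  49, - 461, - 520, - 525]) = [-904 ,  -  813, - 789, - 525 , - 520 , - 461, - 772/5,42,869/18 , 49, 582,  747]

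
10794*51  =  550494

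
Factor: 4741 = 11^1*431^1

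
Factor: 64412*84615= 2^2*3^1*5^1*5641^1*16103^1 = 5450221380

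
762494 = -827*(-922) 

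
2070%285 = 75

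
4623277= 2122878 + 2500399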